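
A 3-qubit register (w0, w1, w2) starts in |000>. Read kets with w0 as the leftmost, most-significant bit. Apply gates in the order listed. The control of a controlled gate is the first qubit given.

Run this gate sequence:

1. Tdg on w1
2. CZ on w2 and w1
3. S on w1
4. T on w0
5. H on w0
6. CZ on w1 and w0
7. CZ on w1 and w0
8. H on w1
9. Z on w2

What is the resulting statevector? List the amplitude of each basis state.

The final amplitudes are 1/2 on |000>, 0 on |001>, 1/2 on |010>, 0 on |011>, 1/2 on |100>, 0 on |101>, 1/2 on |110>, 0 on |111>. Key observation: the block from step 6 through step 7 cancels to the identity and can be dropped.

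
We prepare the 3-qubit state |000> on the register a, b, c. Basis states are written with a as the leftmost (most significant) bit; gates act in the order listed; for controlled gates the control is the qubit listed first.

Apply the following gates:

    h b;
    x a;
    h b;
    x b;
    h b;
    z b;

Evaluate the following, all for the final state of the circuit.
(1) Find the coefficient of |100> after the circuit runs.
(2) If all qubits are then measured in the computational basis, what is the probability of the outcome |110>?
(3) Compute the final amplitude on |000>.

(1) |100> carries amplitude sqrt(2)/2 in the final state. Key observation: gates 3-6 undo each other exactly, leaving only the rest of the circuit to track.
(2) A full measurement returns |110> with probability 1/2.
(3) |000> carries amplitude 0 in the final state.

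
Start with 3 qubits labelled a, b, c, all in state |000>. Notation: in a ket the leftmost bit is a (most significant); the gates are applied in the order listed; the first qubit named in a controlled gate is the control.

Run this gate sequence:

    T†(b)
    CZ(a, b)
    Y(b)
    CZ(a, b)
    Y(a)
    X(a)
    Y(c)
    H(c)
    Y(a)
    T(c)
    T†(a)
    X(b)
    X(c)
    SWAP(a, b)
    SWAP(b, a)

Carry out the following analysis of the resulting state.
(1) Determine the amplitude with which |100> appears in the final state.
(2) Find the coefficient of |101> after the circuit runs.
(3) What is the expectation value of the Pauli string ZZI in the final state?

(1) The final state's coefficient on |100> equals -sqrt(2)/2.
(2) |101> carries amplitude -sqrt(2)*exp(3*I*pi/4)/2 in the final state.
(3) The observable ZZI averages to -1.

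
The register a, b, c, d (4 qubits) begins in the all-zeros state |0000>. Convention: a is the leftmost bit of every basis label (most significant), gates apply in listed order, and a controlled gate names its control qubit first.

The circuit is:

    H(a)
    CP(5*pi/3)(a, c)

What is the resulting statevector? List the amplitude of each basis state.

The resulting statevector has amplitude sqrt(2)/2 on |0000>, sqrt(2)/2 on |1000>, and 0 on every other basis state.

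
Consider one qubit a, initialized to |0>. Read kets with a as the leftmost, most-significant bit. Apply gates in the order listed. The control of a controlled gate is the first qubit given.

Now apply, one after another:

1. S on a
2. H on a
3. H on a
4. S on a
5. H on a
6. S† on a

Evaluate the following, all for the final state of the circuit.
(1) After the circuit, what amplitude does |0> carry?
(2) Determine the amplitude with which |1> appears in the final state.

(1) |0> carries amplitude sqrt(2)/2 in the final state.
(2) The amplitude on |1> is -sqrt(2)*I/2.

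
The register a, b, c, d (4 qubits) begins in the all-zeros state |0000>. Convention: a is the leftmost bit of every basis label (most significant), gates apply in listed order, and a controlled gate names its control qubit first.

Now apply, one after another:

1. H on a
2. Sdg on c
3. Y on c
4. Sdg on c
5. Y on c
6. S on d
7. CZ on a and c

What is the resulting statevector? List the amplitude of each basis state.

After the circuit, the state carries amplitude -sqrt(2)*I/2 on |0000>, -sqrt(2)*I/2 on |1000>, and 0 on every other basis state.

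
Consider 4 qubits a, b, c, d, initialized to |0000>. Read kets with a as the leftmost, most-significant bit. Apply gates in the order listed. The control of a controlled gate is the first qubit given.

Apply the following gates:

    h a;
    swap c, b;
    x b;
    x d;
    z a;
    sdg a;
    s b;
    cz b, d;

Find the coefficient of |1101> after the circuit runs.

The amplitude on |1101> is sqrt(2)/2.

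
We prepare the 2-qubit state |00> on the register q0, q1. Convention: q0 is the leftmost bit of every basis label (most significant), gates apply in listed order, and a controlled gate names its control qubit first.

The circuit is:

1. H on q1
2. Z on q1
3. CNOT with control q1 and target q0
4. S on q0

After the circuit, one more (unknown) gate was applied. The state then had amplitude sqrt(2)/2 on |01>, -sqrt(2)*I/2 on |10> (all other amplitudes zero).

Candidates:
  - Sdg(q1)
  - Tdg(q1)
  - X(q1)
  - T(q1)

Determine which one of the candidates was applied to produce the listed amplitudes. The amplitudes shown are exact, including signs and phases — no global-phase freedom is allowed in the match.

The unique candidate consistent with the amplitudes is X(q1).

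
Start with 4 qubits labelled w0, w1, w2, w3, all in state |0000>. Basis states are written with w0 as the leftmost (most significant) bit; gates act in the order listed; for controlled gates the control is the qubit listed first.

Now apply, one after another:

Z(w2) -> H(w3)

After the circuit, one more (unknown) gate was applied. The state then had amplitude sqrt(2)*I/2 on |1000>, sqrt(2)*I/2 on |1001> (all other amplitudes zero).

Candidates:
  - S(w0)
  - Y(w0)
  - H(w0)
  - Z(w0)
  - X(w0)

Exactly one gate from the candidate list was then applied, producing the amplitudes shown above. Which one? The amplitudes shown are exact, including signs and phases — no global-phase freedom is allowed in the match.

The applied gate was Y(w0).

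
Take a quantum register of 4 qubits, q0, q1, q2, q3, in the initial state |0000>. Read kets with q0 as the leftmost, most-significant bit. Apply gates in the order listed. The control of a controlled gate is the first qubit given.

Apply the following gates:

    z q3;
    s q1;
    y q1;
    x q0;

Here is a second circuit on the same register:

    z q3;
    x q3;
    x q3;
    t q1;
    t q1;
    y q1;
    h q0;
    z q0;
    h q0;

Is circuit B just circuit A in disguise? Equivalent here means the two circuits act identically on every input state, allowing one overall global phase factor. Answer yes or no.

Yes: on every input state the two circuits agree up to one overall phase factor.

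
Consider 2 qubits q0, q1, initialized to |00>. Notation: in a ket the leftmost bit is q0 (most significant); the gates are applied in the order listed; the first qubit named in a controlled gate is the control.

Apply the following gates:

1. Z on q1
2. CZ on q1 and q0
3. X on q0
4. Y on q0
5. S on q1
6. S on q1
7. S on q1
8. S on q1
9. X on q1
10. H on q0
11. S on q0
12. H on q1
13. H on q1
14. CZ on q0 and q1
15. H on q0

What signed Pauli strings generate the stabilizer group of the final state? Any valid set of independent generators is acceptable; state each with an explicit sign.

The final state is stabilized by the group generated by +YI, -IZ; other independent generating sets are equally valid. Key observation: steps 5-8 multiply out to the identity, so the circuit reduces to the remaining gates.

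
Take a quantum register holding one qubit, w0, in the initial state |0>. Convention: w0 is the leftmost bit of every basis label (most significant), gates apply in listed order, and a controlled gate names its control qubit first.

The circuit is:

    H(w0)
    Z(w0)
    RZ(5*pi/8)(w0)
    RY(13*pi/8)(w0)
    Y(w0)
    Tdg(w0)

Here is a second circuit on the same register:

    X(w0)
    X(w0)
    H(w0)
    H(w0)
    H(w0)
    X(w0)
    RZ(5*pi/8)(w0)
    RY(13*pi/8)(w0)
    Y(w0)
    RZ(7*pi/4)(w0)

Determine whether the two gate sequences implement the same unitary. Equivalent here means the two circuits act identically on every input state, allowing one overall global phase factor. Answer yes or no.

No: there is an input state on which the two circuits produce genuinely different outputs (not merely differing by a phase).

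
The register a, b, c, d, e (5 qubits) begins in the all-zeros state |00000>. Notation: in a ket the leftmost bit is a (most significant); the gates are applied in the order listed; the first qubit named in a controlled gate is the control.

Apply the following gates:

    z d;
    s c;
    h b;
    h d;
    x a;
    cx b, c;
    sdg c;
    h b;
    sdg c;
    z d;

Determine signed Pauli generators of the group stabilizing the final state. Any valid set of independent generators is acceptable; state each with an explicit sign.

The final state is stabilized by the group generated by +IXZII, -IZXII, -IIIXI, -ZIIII, +IIIIZ; other independent generating sets are equally valid.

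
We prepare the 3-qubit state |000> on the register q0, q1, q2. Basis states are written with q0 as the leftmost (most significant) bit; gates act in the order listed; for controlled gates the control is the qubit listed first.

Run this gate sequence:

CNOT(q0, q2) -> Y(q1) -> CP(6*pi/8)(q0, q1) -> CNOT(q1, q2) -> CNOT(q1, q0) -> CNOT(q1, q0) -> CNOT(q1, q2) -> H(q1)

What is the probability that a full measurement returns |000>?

A full measurement returns |000> with probability 1/2. Key observation: steps 4-7 multiply out to the identity, so the circuit reduces to the remaining gates.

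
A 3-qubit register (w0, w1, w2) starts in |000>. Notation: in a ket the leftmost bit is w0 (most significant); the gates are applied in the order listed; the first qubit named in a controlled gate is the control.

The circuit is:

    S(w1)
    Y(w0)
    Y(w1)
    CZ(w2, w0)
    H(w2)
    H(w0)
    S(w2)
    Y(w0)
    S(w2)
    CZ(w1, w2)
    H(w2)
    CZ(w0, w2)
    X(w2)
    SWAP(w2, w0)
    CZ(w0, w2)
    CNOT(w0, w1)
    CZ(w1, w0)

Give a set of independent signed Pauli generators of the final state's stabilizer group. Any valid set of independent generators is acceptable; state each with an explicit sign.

The final state is stabilized by the group generated by -IIX, -ZII, +IZI; other independent generating sets are equally valid.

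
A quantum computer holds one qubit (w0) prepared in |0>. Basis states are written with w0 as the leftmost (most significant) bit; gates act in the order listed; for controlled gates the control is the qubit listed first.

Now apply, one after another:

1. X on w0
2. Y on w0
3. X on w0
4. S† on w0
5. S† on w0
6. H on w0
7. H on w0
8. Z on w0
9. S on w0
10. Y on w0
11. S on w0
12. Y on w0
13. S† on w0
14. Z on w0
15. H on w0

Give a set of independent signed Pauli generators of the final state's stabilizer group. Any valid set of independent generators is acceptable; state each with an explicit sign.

The stabilizer group can be generated by -X, among other valid generating sets.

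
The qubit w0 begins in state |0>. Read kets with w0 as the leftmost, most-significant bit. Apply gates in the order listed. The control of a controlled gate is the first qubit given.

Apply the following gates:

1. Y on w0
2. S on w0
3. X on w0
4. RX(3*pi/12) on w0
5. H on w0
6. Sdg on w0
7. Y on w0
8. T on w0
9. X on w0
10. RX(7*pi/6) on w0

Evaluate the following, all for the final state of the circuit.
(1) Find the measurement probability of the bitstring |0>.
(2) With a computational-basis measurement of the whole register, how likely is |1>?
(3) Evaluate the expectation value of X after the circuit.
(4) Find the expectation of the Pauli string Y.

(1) The probability of measuring |0> is 1/4.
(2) A full measurement returns |1> with probability 3/4.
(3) The observable X averages to 0.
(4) In the final state, Y has expectation -sqrt(3)/2.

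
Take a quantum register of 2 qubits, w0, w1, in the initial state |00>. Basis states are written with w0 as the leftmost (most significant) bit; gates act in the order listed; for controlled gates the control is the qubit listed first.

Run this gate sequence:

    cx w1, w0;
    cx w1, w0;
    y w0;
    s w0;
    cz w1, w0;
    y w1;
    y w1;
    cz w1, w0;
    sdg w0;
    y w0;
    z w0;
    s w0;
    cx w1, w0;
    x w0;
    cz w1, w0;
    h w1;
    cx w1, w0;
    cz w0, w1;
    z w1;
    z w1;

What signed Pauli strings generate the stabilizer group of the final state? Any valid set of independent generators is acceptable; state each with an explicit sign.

The stabilizer group can be generated by +XX, -ZZ, among other valid generating sets. Key observation: the block from step 3 through step 10 cancels to the identity and can be dropped.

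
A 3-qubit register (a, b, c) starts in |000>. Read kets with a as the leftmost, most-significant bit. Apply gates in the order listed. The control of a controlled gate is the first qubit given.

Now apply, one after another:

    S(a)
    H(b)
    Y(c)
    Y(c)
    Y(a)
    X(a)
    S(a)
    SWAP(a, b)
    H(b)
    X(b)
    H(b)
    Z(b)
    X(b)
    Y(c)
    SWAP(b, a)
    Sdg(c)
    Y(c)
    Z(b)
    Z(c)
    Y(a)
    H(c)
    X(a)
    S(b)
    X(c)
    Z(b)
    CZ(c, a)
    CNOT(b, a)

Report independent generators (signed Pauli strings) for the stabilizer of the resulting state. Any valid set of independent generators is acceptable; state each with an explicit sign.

The final state is stabilized by the group generated by +XYI, -IIX, -ZZI; other independent generating sets are equally valid.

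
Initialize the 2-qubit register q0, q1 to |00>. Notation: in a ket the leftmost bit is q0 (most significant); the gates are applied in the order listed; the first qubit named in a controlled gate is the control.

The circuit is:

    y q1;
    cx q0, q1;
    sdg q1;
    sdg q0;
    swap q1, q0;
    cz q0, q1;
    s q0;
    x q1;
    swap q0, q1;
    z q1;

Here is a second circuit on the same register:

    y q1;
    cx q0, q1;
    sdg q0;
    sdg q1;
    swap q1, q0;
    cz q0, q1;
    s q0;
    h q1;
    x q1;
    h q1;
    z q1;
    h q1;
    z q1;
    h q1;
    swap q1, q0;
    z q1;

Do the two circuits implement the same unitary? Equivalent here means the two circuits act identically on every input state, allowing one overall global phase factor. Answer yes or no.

Yes: on every input state the two circuits agree up to one overall phase factor.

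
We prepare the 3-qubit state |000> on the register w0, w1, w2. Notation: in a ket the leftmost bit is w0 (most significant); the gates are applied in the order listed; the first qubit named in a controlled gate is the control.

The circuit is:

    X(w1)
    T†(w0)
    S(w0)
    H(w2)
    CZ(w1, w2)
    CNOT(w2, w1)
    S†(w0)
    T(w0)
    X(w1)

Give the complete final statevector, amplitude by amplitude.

The final amplitudes are sqrt(2)/2 on |000>, -sqrt(2)/2 on |011>, and 0 on every other basis state.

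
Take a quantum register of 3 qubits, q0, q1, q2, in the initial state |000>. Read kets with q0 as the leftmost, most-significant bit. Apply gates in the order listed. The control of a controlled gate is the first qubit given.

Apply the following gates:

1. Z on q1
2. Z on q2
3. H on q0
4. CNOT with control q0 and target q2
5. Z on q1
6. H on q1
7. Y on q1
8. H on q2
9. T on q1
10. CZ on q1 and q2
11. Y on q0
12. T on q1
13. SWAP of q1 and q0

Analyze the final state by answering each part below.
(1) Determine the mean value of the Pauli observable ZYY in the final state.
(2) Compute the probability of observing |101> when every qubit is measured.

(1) In the final state, ZYY has expectation 1.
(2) A full measurement returns |101> with probability 1/8.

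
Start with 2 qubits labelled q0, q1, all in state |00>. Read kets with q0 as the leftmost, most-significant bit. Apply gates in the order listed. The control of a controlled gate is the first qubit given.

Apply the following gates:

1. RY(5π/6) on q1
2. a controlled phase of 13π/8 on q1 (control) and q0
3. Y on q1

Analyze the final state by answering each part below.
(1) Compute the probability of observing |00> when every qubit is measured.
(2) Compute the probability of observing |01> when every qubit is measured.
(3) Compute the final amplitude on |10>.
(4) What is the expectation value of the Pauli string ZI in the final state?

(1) Outcome |00> occurs with probability sqrt(3)/4 + 1/2.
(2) Outcome |01> occurs with probability 1/2 - sqrt(3)/4.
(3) The amplitude on |10> is 0.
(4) The expectation value of ZI is 1.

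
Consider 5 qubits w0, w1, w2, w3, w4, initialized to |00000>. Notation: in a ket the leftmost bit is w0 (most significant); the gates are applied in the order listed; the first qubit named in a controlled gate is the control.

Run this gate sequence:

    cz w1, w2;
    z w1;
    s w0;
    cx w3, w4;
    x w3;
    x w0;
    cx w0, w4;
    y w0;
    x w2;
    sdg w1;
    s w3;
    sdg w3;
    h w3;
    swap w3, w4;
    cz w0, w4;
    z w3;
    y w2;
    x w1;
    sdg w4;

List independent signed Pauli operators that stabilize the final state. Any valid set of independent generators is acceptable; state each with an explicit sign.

The stabilizer group can be generated by +IIIIY, +ZIIII, -IZIII, +IIZII, -IIIZI, among other valid generating sets. Key observation: the block from step 11 through step 12 cancels to the identity and can be dropped.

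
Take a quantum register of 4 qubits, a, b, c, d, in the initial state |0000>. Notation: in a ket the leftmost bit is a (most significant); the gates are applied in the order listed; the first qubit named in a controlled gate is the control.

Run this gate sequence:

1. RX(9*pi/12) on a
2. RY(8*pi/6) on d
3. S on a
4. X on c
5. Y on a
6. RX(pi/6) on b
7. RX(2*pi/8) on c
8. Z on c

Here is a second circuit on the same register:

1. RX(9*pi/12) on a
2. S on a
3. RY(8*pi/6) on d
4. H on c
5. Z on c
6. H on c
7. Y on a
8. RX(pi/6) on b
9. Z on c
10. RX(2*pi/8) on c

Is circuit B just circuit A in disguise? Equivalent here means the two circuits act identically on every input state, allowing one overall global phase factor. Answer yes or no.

No — the two circuits implement different unitaries, even allowing a global phase.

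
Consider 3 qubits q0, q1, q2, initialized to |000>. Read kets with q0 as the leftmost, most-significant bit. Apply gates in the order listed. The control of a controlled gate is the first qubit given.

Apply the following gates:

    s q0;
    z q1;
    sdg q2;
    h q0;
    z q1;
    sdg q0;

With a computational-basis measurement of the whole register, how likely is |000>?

A full measurement returns |000> with probability 1/2.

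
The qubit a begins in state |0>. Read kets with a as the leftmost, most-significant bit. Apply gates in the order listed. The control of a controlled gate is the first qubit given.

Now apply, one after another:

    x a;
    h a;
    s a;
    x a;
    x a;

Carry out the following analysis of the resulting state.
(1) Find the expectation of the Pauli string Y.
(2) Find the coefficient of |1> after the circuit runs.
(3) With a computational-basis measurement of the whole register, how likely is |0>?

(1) In the final state, Y has expectation -1.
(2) The final state's coefficient on |1> equals -sqrt(2)*I/2.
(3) Outcome |0> occurs with probability 1/2.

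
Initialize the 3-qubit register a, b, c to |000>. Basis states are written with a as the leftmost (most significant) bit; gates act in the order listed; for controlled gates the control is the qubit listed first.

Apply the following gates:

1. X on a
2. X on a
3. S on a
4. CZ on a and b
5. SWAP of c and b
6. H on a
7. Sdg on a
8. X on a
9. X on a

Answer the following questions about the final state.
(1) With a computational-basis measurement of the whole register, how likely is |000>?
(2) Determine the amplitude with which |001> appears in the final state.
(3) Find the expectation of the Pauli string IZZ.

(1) A full measurement returns |000> with probability 1/2.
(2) The final state's coefficient on |001> equals 0.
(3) In the final state, IZZ has expectation 1.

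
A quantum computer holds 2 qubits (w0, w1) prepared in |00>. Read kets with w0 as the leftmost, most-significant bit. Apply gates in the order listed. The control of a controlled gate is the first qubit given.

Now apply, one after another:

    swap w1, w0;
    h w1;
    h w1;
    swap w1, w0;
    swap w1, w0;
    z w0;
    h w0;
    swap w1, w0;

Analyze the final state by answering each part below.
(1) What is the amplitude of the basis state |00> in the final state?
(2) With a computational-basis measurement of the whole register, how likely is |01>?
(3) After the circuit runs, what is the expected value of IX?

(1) |00> carries amplitude sqrt(2)/2 in the final state. Key observation: gates 1-4 undo each other exactly, leaving only the rest of the circuit to track.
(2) The probability of measuring |01> is 1/2.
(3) The observable IX averages to 1.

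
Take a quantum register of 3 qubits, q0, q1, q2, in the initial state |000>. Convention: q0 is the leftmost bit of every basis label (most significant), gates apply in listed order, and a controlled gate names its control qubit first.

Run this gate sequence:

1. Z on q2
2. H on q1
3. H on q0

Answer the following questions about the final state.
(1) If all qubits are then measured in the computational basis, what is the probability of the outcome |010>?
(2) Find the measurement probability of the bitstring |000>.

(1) A full measurement returns |010> with probability 1/4.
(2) The probability of measuring |000> is 1/4.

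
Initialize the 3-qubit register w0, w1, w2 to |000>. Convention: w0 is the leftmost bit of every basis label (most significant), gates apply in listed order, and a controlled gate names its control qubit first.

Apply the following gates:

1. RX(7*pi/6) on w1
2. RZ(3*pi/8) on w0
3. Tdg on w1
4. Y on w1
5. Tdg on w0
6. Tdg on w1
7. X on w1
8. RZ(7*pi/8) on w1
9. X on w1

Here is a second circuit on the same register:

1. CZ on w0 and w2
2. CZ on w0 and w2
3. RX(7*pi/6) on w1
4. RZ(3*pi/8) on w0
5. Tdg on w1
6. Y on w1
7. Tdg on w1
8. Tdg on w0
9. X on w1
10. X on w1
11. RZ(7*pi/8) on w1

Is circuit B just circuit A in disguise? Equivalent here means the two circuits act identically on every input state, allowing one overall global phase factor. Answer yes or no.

No: there is an input state on which the two circuits produce genuinely different outputs (not merely differing by a phase).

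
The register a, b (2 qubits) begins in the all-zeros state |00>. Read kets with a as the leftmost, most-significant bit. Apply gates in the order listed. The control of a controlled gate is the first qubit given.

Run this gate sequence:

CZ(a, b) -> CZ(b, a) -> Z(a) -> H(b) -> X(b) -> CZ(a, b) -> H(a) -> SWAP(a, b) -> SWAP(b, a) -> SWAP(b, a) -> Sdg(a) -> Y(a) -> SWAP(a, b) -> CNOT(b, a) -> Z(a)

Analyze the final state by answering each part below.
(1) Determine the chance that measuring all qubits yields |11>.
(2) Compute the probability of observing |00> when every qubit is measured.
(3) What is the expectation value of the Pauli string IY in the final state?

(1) A full measurement returns |11> with probability 1/4. Key observation: steps 9-10 multiply out to the identity, so the circuit reduces to the remaining gates.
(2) The probability of measuring |00> is 1/4.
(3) In the final state, IY has expectation -1.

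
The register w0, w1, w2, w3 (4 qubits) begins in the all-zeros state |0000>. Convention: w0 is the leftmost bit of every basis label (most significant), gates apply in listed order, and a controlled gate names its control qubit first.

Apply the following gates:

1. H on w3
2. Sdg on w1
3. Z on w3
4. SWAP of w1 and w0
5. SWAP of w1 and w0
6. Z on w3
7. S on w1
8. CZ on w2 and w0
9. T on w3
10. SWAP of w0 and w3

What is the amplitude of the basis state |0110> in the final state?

|0110> carries amplitude 0 in the final state.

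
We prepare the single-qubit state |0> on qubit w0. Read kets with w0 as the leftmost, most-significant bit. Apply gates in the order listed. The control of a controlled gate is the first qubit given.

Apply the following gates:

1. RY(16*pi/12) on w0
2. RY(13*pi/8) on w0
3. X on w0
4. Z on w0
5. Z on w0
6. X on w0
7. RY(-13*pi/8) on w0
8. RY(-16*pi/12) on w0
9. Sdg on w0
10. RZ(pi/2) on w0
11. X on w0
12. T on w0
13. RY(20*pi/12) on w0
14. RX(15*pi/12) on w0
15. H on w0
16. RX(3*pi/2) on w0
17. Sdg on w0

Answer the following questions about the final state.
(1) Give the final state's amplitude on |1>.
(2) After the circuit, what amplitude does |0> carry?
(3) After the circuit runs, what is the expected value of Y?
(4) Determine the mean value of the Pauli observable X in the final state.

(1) |1> carries amplitude -sqrt(3)*sqrt(sqrt(2)/4 + 1/2)*cos(3*pi/16)**2/4 - sqrt(3)*sqrt(sqrt(2)/4 + 1/2)*sin(3*pi/16)**2/4 - sqrt(3)*sqrt(1/2 - sqrt(2)/4)*cos(3*pi/16)**2/4 - sqrt(1/2 - sqrt(2)/4)*cos(3*pi/16)**2/4 - sqrt(3)*sqrt(1/2 - sqrt(2)/4)*sin(3*pi/16)**2/4 - sqrt(1/2 - sqrt(2)/4)*sin(3*pi/16)**2/4 + sqrt(sqrt(2)/4 + 1/2)*sin(3*pi/16)**2/4 + sqrt(sqrt(2)/4 + 1/2)*cos(3*pi/16)**2/4 - sqrt(3)*I*sqrt(sqrt(2)/4 + 1/2)*cos(3*pi/16)**2/4 - I*sqrt(sqrt(2)/4 + 1/2)*cos(3*pi/16)**2/4 - sqrt(3)*I*sqrt(sqrt(2)/4 + 1/2)*sin(3*pi/16)**2/4 - sqrt(3)*I*sqrt(1/2 - sqrt(2)/4)*cos(3*pi/16)**2/4 - I*sqrt(sqrt(2)/4 + 1/2)*sin(3*pi/16)**2/4 - sqrt(3)*I*sqrt(1/2 - sqrt(2)/4)*sin(3*pi/16)**2/4 + I*sqrt(1/2 - sqrt(2)/4)*sin(3*pi/16)**2/4 + I*sqrt(1/2 - sqrt(2)/4)*cos(3*pi/16)**2/4 in the final state. Key observation: the block from step 1 through step 8 cancels to the identity and can be dropped.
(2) |0> carries amplitude -sqrt(sqrt(2)/4 + 1/2)*cos(3*pi/16)**2/4 - sqrt(3)*sqrt(1/2 - sqrt(2)/4)*cos(3*pi/16)**2/4 - sqrt(sqrt(2)/4 + 1/2)*sin(3*pi/16)**2/4 - sqrt(1/2 - sqrt(2)/4)*cos(3*pi/16)**2/4 - sqrt(3)*sqrt(1/2 - sqrt(2)/4)*sin(3*pi/16)**2/4 - sqrt(1/2 - sqrt(2)/4)*sin(3*pi/16)**2/4 + sqrt(3)*sqrt(sqrt(2)/4 + 1/2)*sin(3*pi/16)**2/4 + sqrt(3)*sqrt(sqrt(2)/4 + 1/2)*cos(3*pi/16)**2/4 - sqrt(3)*I*sqrt(sqrt(2)/4 + 1/2)*cos(3*pi/16)**2/4 - I*sqrt(sqrt(2)/4 + 1/2)*cos(3*pi/16)**2/4 - sqrt(3)*I*sqrt(sqrt(2)/4 + 1/2)*sin(3*pi/16)**2/4 - I*sqrt(sqrt(2)/4 + 1/2)*sin(3*pi/16)**2/4 - I*sqrt(1/2 - sqrt(2)/4)*cos(3*pi/16)**2/4 - I*sqrt(1/2 - sqrt(2)/4)*sin(3*pi/16)**2/4 + sqrt(3)*I*sqrt(1/2 - sqrt(2)/4)*sin(3*pi/16)**2/4 + sqrt(3)*I*sqrt(1/2 - sqrt(2)/4)*cos(3*pi/16)**2/4 in the final state.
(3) The expectation value of Y is -sqrt(2)/4.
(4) The expectation value of X is sqrt(3)/2.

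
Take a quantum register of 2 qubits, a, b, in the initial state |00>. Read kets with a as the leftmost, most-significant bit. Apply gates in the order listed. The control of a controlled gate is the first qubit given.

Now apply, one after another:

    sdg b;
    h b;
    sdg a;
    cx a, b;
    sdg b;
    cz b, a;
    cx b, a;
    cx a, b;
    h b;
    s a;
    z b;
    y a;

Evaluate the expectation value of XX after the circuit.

The observable XX averages to 1.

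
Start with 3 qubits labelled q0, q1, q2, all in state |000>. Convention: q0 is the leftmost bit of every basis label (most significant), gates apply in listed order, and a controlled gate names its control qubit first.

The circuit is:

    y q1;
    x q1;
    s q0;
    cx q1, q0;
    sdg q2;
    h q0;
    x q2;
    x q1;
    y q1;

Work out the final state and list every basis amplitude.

The resulting statevector has amplitude sqrt(2)/2 on |001>, sqrt(2)/2 on |101>, and 0 on every other basis state.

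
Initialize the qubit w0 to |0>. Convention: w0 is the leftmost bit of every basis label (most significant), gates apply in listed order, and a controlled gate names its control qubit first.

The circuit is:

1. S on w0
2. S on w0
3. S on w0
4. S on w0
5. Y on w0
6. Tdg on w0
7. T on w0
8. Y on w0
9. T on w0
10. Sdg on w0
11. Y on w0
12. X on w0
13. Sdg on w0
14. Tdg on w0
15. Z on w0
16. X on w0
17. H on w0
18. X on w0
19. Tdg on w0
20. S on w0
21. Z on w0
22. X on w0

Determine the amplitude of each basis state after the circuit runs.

The resulting statevector has amplitude -sqrt(2)*exp(3*I*pi/4)/2 on |0>, -sqrt(2)*I/2 on |1>. Key observation: steps 1-4 multiply out to the identity, so the circuit reduces to the remaining gates.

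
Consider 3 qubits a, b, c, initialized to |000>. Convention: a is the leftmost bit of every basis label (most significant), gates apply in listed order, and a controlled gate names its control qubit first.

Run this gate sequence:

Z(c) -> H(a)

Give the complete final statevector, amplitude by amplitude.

The final amplitudes are sqrt(2)/2 on |000>, sqrt(2)/2 on |100>, and 0 on every other basis state.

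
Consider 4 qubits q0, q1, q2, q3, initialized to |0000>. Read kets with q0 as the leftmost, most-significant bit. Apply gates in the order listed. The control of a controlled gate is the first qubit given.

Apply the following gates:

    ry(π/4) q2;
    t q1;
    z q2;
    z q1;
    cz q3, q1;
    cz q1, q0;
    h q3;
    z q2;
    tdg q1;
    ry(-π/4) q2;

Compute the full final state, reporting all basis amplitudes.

After the circuit, the state carries amplitude sqrt(2)/2 on |0000>, sqrt(2)/2 on |0001>, and 0 on every other basis state.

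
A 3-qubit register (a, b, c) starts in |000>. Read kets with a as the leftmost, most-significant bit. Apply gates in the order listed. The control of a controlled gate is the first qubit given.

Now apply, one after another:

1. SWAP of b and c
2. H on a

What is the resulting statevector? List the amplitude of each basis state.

The resulting statevector has amplitude sqrt(2)/2 on |000>, sqrt(2)/2 on |100>, and 0 on every other basis state.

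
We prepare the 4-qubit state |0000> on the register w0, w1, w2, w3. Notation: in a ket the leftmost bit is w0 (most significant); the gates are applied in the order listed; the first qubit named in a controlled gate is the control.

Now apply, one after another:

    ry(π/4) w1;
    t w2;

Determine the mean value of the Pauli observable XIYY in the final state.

In the final state, XIYY has expectation 0.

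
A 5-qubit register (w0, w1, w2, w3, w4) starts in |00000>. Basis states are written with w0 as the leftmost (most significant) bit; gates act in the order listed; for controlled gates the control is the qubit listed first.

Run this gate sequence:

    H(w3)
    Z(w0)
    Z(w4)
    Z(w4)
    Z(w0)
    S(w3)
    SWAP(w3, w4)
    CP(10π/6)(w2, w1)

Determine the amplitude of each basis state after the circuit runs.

The resulting statevector has amplitude sqrt(2)/2 on |00000>, sqrt(2)*I/2 on |00001>, and 0 on every other basis state. Key observation: the block from step 2 through step 5 cancels to the identity and can be dropped.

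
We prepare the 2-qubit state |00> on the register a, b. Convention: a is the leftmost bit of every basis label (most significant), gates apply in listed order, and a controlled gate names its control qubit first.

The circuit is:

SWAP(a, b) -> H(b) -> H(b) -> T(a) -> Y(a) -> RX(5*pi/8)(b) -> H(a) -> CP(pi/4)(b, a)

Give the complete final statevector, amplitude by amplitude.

After the circuit, the state carries amplitude sqrt(2)*I*cos(5*pi/16)/2 on |00>, sqrt(2)*sin(5*pi/16)/2 on |01>, -sqrt(2)*I*cos(5*pi/16)/2 on |10>, -sqrt(2)*exp(I*pi/4)*sin(5*pi/16)/2 on |11>. Key observation: steps 2-3 multiply out to the identity, so the circuit reduces to the remaining gates.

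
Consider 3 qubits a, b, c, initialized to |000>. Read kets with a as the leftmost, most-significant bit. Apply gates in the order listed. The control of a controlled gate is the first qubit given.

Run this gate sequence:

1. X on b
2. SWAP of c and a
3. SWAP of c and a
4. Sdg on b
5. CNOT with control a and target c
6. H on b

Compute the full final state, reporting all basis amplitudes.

The final amplitudes are -sqrt(2)*I/2 on |000>, sqrt(2)*I/2 on |010>, and 0 on every other basis state. Key observation: the block from step 2 through step 3 cancels to the identity and can be dropped.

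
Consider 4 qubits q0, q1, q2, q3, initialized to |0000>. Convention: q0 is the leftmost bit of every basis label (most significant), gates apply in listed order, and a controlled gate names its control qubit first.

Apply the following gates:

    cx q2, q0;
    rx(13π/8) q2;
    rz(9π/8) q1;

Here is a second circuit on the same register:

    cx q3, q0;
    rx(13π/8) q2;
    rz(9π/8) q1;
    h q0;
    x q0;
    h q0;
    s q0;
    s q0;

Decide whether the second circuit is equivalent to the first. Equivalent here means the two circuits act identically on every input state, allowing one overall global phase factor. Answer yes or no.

No — the two circuits implement different unitaries, even allowing a global phase.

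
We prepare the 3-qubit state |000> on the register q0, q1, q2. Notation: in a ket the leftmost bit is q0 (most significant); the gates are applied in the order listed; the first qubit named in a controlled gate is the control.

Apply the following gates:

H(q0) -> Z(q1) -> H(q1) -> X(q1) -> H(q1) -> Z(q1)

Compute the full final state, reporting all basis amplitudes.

The final amplitudes are sqrt(2)/2 on |000>, sqrt(2)/2 on |100>, and 0 on every other basis state. Key observation: the block from step 3 through step 6 cancels to the identity and can be dropped.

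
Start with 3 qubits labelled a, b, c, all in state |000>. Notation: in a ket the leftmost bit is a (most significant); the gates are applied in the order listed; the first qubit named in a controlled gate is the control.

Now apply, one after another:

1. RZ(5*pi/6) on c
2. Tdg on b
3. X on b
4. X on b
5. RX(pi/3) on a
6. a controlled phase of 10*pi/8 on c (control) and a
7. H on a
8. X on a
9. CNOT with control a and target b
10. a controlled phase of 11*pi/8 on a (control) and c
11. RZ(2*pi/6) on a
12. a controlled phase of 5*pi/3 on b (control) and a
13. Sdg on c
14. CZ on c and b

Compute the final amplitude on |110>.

The amplitude on |110> is (-sqrt(6) + sqrt(2)*I)*exp(5*I*pi/12)/4. Key observation: gates 3-4 undo each other exactly, leaving only the rest of the circuit to track.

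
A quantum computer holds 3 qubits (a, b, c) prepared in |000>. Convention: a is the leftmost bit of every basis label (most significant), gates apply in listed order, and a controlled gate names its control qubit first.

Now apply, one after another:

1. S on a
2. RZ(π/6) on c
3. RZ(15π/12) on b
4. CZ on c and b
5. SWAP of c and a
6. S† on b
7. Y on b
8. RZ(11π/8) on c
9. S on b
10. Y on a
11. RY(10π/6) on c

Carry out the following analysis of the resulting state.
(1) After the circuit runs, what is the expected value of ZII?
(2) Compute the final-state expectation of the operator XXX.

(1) The expectation value of ZII is -1.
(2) The observable XXX averages to 0.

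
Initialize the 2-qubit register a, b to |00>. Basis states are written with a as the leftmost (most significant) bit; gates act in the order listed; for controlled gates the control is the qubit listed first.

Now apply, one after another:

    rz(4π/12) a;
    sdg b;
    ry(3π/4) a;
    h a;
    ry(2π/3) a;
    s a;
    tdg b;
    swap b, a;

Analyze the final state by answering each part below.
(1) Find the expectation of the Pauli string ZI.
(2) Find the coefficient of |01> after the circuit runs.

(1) In the final state, ZI has expectation 1.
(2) The final state's coefficient on |01> equals (-sqrt(2*sqrt(2) + 4)/8 + sqrt(4 - 2*sqrt(2))/8 + sqrt(12 - 6*sqrt(2))/8 + sqrt(6*sqrt(2) + 12)/8)*exp(I*pi/3).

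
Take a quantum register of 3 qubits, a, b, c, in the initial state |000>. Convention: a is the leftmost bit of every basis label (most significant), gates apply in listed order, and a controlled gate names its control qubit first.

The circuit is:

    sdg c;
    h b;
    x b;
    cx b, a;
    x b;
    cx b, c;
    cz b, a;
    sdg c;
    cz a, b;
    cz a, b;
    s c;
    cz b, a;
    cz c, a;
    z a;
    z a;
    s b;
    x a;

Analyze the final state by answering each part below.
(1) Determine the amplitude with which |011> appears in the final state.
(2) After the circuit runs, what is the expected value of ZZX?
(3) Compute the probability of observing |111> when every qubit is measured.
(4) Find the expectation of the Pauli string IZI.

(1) |011> carries amplitude 0 in the final state. Key observation: gates 7-12 undo each other exactly, leaving only the rest of the circuit to track.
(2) The observable ZZX averages to 0.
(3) The probability of measuring |111> is 1/2.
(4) The expectation value of IZI is 0.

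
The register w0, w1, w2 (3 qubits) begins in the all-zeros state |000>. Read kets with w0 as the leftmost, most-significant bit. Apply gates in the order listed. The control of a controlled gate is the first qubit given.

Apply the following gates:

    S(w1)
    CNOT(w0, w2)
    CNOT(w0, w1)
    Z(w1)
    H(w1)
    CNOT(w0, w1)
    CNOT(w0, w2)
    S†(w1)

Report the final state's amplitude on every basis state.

After the circuit, the state carries amplitude sqrt(2)/2 on |000>, -sqrt(2)*I/2 on |010>, and 0 on every other basis state.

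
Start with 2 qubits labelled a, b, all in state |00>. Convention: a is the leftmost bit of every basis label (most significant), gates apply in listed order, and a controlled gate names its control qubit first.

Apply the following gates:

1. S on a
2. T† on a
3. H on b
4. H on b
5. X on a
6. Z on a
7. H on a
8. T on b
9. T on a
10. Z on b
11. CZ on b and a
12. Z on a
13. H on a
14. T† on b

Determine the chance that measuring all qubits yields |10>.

A full measurement returns |10> with probability 1/2 - sqrt(2)/4. Key observation: steps 3-4 multiply out to the identity, so the circuit reduces to the remaining gates.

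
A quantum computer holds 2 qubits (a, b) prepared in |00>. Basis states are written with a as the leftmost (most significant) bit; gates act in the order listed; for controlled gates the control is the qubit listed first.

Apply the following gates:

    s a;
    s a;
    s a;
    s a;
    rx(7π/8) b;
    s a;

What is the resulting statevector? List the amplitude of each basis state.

The resulting statevector has amplitude cos(7*pi/16) on |00>, -I*cos(pi/16) on |01>, 0 on |10>, 0 on |11>. Key observation: gates 1-4 undo each other exactly, leaving only the rest of the circuit to track.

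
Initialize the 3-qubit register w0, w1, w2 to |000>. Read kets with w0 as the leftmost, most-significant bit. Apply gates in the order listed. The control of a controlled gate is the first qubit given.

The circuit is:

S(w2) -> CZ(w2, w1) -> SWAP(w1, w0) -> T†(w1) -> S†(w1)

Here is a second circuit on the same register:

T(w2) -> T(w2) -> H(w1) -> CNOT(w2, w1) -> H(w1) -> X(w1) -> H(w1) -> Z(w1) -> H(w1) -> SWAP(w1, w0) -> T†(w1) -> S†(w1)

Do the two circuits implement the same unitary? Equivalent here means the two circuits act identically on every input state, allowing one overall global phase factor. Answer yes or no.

Yes — the two circuits implement the same unitary up to a global phase.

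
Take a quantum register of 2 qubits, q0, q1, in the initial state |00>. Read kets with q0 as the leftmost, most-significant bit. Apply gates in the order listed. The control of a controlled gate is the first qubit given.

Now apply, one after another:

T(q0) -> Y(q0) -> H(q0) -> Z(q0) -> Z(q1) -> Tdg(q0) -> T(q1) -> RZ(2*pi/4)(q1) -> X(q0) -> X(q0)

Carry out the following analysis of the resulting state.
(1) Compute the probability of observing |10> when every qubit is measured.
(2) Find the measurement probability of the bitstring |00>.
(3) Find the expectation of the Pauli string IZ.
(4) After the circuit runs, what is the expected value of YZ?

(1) The probability of measuring |10> is 1/2.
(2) Outcome |00> occurs with probability 1/2.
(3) The expectation value of IZ is 1.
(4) In the final state, YZ has expectation -sqrt(2)/2.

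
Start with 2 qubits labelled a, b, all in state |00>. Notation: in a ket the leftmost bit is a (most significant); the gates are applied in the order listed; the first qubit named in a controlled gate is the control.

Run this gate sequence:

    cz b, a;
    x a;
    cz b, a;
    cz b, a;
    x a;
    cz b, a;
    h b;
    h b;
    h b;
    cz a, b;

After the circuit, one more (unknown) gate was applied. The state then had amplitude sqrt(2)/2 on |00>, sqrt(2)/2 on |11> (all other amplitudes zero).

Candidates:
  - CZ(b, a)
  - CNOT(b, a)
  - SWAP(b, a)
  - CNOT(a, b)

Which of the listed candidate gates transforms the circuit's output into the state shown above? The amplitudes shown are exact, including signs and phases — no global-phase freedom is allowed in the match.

The unique candidate consistent with the amplitudes is CNOT(b, a). Key observation: steps 1-6 multiply out to the identity, so the circuit reduces to the remaining gates.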